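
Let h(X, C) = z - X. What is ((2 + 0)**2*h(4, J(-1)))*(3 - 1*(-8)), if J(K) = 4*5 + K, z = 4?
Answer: 0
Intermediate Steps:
J(K) = 20 + K
h(X, C) = 4 - X
((2 + 0)**2*h(4, J(-1)))*(3 - 1*(-8)) = ((2 + 0)**2*(4 - 1*4))*(3 - 1*(-8)) = (2**2*(4 - 4))*(3 + 8) = (4*0)*11 = 0*11 = 0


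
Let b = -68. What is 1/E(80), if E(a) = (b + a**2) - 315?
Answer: 1/6017 ≈ 0.00016620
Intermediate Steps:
E(a) = -383 + a**2 (E(a) = (-68 + a**2) - 315 = -383 + a**2)
1/E(80) = 1/(-383 + 80**2) = 1/(-383 + 6400) = 1/6017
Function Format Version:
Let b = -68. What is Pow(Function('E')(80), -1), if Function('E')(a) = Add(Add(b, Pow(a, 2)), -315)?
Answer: Rational(1, 6017) ≈ 0.00016620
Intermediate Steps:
Function('E')(a) = Add(-383, Pow(a, 2)) (Function('E')(a) = Add(Add(-68, Pow(a, 2)), -315) = Add(-383, Pow(a, 2)))
Pow(Function('E')(80), -1) = Pow(Add(-383, Pow(80, 2)), -1) = Pow(Add(-383, 6400), -1) = Pow(6017, -1) = Rational(1, 6017)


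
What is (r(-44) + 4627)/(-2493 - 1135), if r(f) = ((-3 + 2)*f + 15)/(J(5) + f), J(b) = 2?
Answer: -194275/152376 ≈ -1.2750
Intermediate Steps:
r(f) = (15 - f)/(2 + f) (r(f) = ((-3 + 2)*f + 15)/(2 + f) = (-f + 15)/(2 + f) = (15 - f)/(2 + f))
(r(-44) + 4627)/(-2493 - 1135) = ((15 - 1*(-44))/(2 - 44) + 4627)/(-2493 - 1135) = ((15 + 44)/(-42) + 4627)/(-3628) = (-1/42*59 + 4627)*(-1/3628) = (-59/42 + 4627)*(-1/3628) = (194275/42)*(-1/3628) = -194275/152376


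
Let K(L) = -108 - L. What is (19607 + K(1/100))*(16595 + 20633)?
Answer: 18147709993/25 ≈ 7.2591e+8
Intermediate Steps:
(19607 + K(1/100))*(16595 + 20633) = (19607 + (-108 - 1/100))*(16595 + 20633) = (19607 + (-108 - 1*1/100))*37228 = (19607 + (-108 - 1/100))*37228 = (19607 - 10801/100)*37228 = (1949899/100)*37228 = 18147709993/25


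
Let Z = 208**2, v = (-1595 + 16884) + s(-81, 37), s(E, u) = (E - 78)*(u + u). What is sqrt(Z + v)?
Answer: sqrt(46787) ≈ 216.30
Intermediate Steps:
s(E, u) = 2*u*(-78 + E) (s(E, u) = (-78 + E)*(2*u) = 2*u*(-78 + E))
v = 3523 (v = (-1595 + 16884) + 2*37*(-78 - 81) = 15289 + 2*37*(-159) = 15289 - 11766 = 3523)
Z = 43264
sqrt(Z + v) = sqrt(43264 + 3523) = sqrt(46787)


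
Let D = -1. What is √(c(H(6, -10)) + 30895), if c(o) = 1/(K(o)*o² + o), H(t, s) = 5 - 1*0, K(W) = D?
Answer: √3089495/10 ≈ 175.77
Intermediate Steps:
K(W) = -1
H(t, s) = 5 (H(t, s) = 5 + 0 = 5)
c(o) = 1/(o - o²) (c(o) = 1/(-o² + o) = 1/(o - o²))
√(c(H(6, -10)) + 30895) = √(1/(5*(1 - 1*5)) + 30895) = √(1/(5*(1 - 5)) + 30895) = √((⅕)/(-4) + 30895) = √((⅕)*(-¼) + 30895) = √(-1/20 + 30895) = √(617899/20) = √3089495/10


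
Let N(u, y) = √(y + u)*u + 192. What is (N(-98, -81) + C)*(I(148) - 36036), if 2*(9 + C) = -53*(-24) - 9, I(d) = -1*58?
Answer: -29398563 + 3537212*I*√179 ≈ -2.9399e+7 + 4.7325e+7*I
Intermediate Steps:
I(d) = -58
C = 1245/2 (C = -9 + (-53*(-24) - 9)/2 = -9 + (1272 - 9)/2 = -9 + (½)*1263 = -9 + 1263/2 = 1245/2 ≈ 622.50)
N(u, y) = 192 + u*√(u + y) (N(u, y) = √(u + y)*u + 192 = u*√(u + y) + 192 = 192 + u*√(u + y))
(N(-98, -81) + C)*(I(148) - 36036) = ((192 - 98*√(-98 - 81)) + 1245/2)*(-58 - 36036) = ((192 - 98*I*√179) + 1245/2)*(-36094) = (1629/2 - 98*I*√179)*(-36094) = -29398563 + 3537212*I*√179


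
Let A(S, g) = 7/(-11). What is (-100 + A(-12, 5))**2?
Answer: 1225449/121 ≈ 10128.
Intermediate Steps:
A(S, g) = -7/11 (A(S, g) = 7*(-1/11) = -7/11)
(-100 + A(-12, 5))**2 = (-100 - 7/11)**2 = (-1107/11)**2 = 1225449/121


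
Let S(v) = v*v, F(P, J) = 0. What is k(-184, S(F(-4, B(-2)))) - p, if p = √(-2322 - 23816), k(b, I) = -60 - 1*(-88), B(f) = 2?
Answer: 28 - I*√26138 ≈ 28.0 - 161.67*I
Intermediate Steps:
S(v) = v²
k(b, I) = 28 (k(b, I) = -60 + 88 = 28)
p = I*√26138 (p = √(-26138) = I*√26138 ≈ 161.67*I)
k(-184, S(F(-4, B(-2)))) - p = 28 - I*√26138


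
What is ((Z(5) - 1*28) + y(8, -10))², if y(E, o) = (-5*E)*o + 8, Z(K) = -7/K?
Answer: 3583449/25 ≈ 1.4334e+5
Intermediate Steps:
y(E, o) = 8 - 5*E*o (y(E, o) = -5*E*o + 8 = 8 - 5*E*o)
((Z(5) - 1*28) + y(8, -10))² = ((-7/5 - 1*28) + (8 - 5*8*(-10)))² = ((-7*⅕ - 28) + (8 + 400))² = ((-7/5 - 28) + 408)² = (-147/5 + 408)² = (1893/5)² = 3583449/25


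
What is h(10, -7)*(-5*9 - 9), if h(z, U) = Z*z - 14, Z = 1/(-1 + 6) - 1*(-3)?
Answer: -972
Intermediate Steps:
Z = 16/5 (Z = 1/5 + 3 = ⅕ + 3 = 16/5 ≈ 3.2000)
h(z, U) = -14 + 16*z/5 (h(z, U) = 16*z/5 - 14 = -14 + 16*z/5)
h(10, -7)*(-5*9 - 9) = (-14 + (16/5)*10)*(-5*9 - 9) = (-14 + 32)*(-45 - 9) = 18*(-54) = -972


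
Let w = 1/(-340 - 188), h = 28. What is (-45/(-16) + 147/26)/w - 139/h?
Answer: -1628971/364 ≈ -4475.2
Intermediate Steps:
w = -1/528 (w = 1/(-528) = -1/528 ≈ -0.0018939)
(-45/(-16) + 147/26)/w - 139/h = (-45/(-16) + 147/26)/(-1/528) - 139/28 = (-45*(-1/16) + 147*(1/26))*(-528) - 139*1/28 = (45/16 + 147/26)*(-528) - 139/28 = (1761/208)*(-528) - 139/28 = -58113/13 - 139/28 = -1628971/364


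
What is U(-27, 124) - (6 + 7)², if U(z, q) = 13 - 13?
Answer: -169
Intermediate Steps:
U(z, q) = 0
U(-27, 124) - (6 + 7)² = 0 - (6 + 7)² = 0 - 1*13² = 0 - 1*169 = 0 - 169 = -169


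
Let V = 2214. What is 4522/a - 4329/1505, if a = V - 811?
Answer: 732023/2111515 ≈ 0.34668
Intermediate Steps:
a = 1403 (a = 2214 - 811 = 1403)
4522/a - 4329/1505 = 4522/1403 - 4329/1505 = 732023/2111515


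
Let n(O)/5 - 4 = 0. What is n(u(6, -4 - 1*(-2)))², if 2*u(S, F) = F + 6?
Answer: 400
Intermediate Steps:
u(S, F) = 3 + F/2 (u(S, F) = (F + 6)/2 = (6 + F)/2 = 3 + F/2)
n(O) = 20 (n(O) = 20 + 5*0 = 20 + 0 = 20)
n(u(6, -4 - 1*(-2)))² = 20² = 400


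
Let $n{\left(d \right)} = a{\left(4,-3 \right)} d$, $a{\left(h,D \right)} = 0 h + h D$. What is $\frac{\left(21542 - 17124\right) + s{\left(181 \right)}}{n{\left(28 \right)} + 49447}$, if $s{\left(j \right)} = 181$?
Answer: $\frac{4599}{49111} \approx 0.093645$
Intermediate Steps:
$a{\left(h,D \right)} = D h$ ($a{\left(h,D \right)} = 0 + D h = D h$)
$n{\left(d \right)} = - 12 d$ ($n{\left(d \right)} = \left(-3\right) 4 d = - 12 d$)
$\frac{\left(21542 - 17124\right) + s{\left(181 \right)}}{n{\left(28 \right)} + 49447} = \frac{\left(21542 - 17124\right) + 181}{\left(-12\right) 28 + 49447} = \frac{4418 + 181}{-336 + 49447} = \frac{4599}{49111}$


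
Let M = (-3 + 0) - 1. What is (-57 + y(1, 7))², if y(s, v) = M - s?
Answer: 3844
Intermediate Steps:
M = -4 (M = -3 - 1 = -4)
y(s, v) = -4 - s
(-57 + y(1, 7))² = (-57 + (-4 - 1*1))² = (-57 + (-4 - 1))² = (-57 - 5)² = (-62)² = 3844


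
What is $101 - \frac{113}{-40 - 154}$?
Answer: $\frac{19707}{194} \approx 101.58$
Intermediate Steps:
$101 - \frac{113}{-40 - 154} = 101 - \frac{113}{-194} = 101 - - \frac{113}{194} = 101 + \frac{113}{194} = \frac{19707}{194}$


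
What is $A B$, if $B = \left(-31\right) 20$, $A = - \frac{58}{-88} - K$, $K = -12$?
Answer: $- \frac{86335}{11} \approx -7848.6$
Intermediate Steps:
$A = \frac{557}{44}$ ($A = - \frac{58}{-88} - -12 = \left(-58\right) \left(- \frac{1}{88}\right) + 12 = \frac{29}{44} + 12 = \frac{557}{44} \approx 12.659$)
$B = -620$
$A B = \frac{557}{44} \left(-620\right) = - \frac{86335}{11}$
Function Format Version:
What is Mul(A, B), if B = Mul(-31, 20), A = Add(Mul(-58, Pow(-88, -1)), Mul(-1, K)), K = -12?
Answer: Rational(-86335, 11) ≈ -7848.6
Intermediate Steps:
A = Rational(557, 44) (A = Add(Mul(-58, Pow(-88, -1)), Mul(-1, -12)) = Add(Mul(-58, Rational(-1, 88)), 12) = Add(Rational(29, 44), 12) = Rational(557, 44) ≈ 12.659)
B = -620
Mul(A, B) = Mul(Rational(557, 44), -620) = Rational(-86335, 11)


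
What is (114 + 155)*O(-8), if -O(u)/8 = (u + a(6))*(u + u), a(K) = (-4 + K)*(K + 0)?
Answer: 137728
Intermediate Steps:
a(K) = K*(-4 + K) (a(K) = (-4 + K)*K = K*(-4 + K))
O(u) = -16*u*(12 + u) (O(u) = -8*(u + 6*(-4 + 6))*(u + u) = -8*(u + 6*2)*2*u = -8*(u + 12)*2*u = -8*(12 + u)*2*u = -16*u*(12 + u))
(114 + 155)*O(-8) = (114 + 155)*(-16*(-8)*(12 - 8)) = 269*(-16*(-8)*4) = 269*512 = 137728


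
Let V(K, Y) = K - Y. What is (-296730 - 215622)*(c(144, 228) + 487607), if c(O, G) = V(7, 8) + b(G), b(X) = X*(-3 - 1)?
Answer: -249358644288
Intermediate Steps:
b(X) = -4*X (b(X) = X*(-4) = -4*X)
c(O, G) = -1 - 4*G (c(O, G) = (7 - 1*8) - 4*G = (7 - 8) - 4*G = -1 - 4*G)
(-296730 - 215622)*(c(144, 228) + 487607) = (-296730 - 215622)*((-1 - 4*228) + 487607) = -512352*((-1 - 912) + 487607) = -512352*(-913 + 487607) = -512352*486694 = -249358644288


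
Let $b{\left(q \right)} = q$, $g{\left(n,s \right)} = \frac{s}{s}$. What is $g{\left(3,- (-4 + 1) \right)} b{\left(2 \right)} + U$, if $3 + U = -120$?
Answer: $-121$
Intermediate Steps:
$U = -123$ ($U = -3 - 120 = -123$)
$g{\left(n,s \right)} = 1$
$g{\left(3,- (-4 + 1) \right)} b{\left(2 \right)} + U = 1 \cdot 2 - 123 = 2 - 123 = -121$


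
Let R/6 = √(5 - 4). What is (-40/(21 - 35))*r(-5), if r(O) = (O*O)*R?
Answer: 3000/7 ≈ 428.57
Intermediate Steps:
R = 6 (R = 6*√(5 - 4) = 6*√1 = 6*1 = 6)
r(O) = 6*O² (r(O) = (O*O)*6 = O²*6 = 6*O²)
(-40/(21 - 35))*r(-5) = (-40/(21 - 35))*(6*(-5)²) = (-40/(-14))*(6*25) = -1/14*(-40)*150 = (20/7)*150 = 3000/7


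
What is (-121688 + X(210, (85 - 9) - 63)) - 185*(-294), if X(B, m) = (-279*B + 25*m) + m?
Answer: -125550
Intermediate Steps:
X(B, m) = -279*B + 26*m
(-121688 + X(210, (85 - 9) - 63)) - 185*(-294) = (-121688 + (-279*210 + 26*((85 - 9) - 63))) - 185*(-294) = (-121688 + (-58590 + 26*(76 - 63))) + 54390 = (-121688 + (-58590 + 26*13)) + 54390 = (-121688 + (-58590 + 338)) + 54390 = (-121688 - 58252) + 54390 = -179940 + 54390 = -125550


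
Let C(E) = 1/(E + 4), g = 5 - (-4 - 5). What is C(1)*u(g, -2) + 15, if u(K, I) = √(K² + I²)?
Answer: 15 + 2*√2 ≈ 17.828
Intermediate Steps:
g = 14 (g = 5 - 1*(-9) = 5 + 9 = 14)
C(E) = 1/(4 + E)
u(K, I) = √(I² + K²)
C(1)*u(g, -2) + 15 = √((-2)² + 14²)/(4 + 1) + 15 = √(4 + 196)/5 + 15 = √200/5 + 15 = (10*√2)/5 + 15 = 2*√2 + 15 = 15 + 2*√2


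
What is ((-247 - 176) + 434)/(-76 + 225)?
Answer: 11/149 ≈ 0.073825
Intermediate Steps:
((-247 - 176) + 434)/(-76 + 225) = (-423 + 434)/149 = 11*(1/149) = 11/149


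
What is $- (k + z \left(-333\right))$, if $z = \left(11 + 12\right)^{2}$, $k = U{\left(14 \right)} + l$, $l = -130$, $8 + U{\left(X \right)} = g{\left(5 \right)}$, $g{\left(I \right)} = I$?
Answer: $176290$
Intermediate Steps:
$U{\left(X \right)} = -3$ ($U{\left(X \right)} = -8 + 5 = -3$)
$k = -133$ ($k = -3 - 130 = -133$)
$z = 529$ ($z = 23^{2} = 529$)
$- (k + z \left(-333\right)) = - (-133 + 529 \left(-333\right)) = - (-133 - 176157) = \left(-1\right) \left(-176290\right) = 176290$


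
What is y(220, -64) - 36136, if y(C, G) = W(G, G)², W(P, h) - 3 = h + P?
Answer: -20511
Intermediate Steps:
W(P, h) = 3 + P + h (W(P, h) = 3 + (h + P) = 3 + (P + h) = 3 + P + h)
y(C, G) = (3 + 2*G)² (y(C, G) = (3 + G + G)² = (3 + 2*G)²)
y(220, -64) - 36136 = (3 + 2*(-64))² - 36136 = (3 - 128)² - 36136 = (-125)² - 36136 = 15625 - 36136 = -20511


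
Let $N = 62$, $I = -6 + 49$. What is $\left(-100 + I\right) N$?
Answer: $-3534$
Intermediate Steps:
$I = 43$
$\left(-100 + I\right) N = \left(-100 + 43\right) 62 = \left(-57\right) 62 = -3534$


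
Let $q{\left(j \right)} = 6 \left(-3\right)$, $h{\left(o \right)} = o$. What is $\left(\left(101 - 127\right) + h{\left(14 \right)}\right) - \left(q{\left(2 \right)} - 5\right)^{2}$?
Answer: $-541$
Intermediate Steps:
$q{\left(j \right)} = -18$
$\left(\left(101 - 127\right) + h{\left(14 \right)}\right) - \left(q{\left(2 \right)} - 5\right)^{2} = \left(\left(101 - 127\right) + 14\right) - \left(-18 - 5\right)^{2} = \left(-26 + 14\right) - \left(-23\right)^{2} = -12 - 529 = -541$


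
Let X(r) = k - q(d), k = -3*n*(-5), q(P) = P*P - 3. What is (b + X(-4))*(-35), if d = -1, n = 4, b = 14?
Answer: -2660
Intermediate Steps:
q(P) = -3 + P² (q(P) = P² - 3 = -3 + P²)
k = 60 (k = -3*4*(-5) = -12*(-5) = 60)
X(r) = 62 (X(r) = 60 - (-3 + (-1)²) = 60 - (-3 + 1) = 60 - 1*(-2) = 60 + 2 = 62)
(b + X(-4))*(-35) = (14 + 62)*(-35) = 76*(-35) = -2660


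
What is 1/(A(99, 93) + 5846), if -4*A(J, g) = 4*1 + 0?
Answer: 1/5845 ≈ 0.00017109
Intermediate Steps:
A(J, g) = -1 (A(J, g) = -(4*1 + 0)/4 = -(4 + 0)/4 = -1/4*4 = -1)
1/(A(99, 93) + 5846) = 1/(-1 + 5846) = 1/5845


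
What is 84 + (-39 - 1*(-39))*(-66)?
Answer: 84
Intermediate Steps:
84 + (-39 - 1*(-39))*(-66) = 84 + (-39 + 39)*(-66) = 84 + 0*(-66) = 84 + 0 = 84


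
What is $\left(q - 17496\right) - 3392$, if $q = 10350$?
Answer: $-10538$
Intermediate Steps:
$\left(q - 17496\right) - 3392 = \left(10350 - 17496\right) - 3392 = -7146 - 3392 = -10538$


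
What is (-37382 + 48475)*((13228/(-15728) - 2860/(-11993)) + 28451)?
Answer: 14882596021746085/47156476 ≈ 3.1560e+8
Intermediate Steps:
(-37382 + 48475)*((13228/(-15728) - 2860/(-11993)) + 28451) = 11093*((13228*(-1/15728) - 2860*(-1/11993)) + 28451) = 11093*((-3307/3932 + 2860/11993) + 28451) = 11093*(-28415331/47156476 + 28451) = 11093*(1341620483345/47156476) = 14882596021746085/47156476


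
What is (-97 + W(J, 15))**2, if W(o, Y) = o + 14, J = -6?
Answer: 7921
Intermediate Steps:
W(o, Y) = 14 + o
(-97 + W(J, 15))**2 = (-97 + (14 - 6))**2 = (-97 + 8)**2 = (-89)**2 = 7921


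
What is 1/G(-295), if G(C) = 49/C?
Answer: -295/49 ≈ -6.0204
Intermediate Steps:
1/G(-295) = 1/(49/(-295)) = 1/(49*(-1/295)) = 1/(-49/295) = -295/49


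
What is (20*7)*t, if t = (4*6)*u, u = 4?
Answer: 13440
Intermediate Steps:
t = 96 (t = (4*6)*4 = 24*4 = 96)
(20*7)*t = (20*7)*96 = 140*96 = 13440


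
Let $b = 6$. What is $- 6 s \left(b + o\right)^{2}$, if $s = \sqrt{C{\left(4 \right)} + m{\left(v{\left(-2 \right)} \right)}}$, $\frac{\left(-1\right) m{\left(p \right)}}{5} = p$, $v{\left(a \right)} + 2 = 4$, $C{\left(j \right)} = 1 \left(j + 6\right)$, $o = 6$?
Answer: $0$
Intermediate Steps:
$C{\left(j \right)} = 6 + j$ ($C{\left(j \right)} = 1 \left(6 + j\right) = 6 + j$)
$v{\left(a \right)} = 2$ ($v{\left(a \right)} = -2 + 4 = 2$)
$m{\left(p \right)} = - 5 p$
$s = 0$ ($s = \sqrt{\left(6 + 4\right) - 10} = \sqrt{10 - 10} = \sqrt{0} = 0$)
$- 6 s \left(b + o\right)^{2} = \left(-6\right) 0 \left(6 + 6\right)^{2} = 0 \cdot 12^{2} = 0 \cdot 144 = 0$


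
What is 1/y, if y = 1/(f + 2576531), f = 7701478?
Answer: 10278009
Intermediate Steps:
y = 1/10278009 (y = 1/(7701478 + 2576531) = 1/10278009 ≈ 9.7295e-8)
1/y = 1/(1/10278009) = 10278009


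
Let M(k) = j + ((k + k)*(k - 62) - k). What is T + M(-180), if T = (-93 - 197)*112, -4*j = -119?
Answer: 219399/4 ≈ 54850.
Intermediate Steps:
j = 119/4 (j = -¼*(-119) = 119/4 ≈ 29.750)
T = -32480 (T = -290*112 = -32480)
M(k) = 119/4 - k + 2*k*(-62 + k) (M(k) = 119/4 + ((k + k)*(k - 62) - k) = 119/4 + ((2*k)*(-62 + k) - k) = 119/4 + (2*k*(-62 + k) - k) = 119/4 + (-k + 2*k*(-62 + k)) = 119/4 - k + 2*k*(-62 + k))
T + M(-180) = -32480 + (119/4 - 125*(-180) + 2*(-180)²) = -32480 + (119/4 + 22500 + 2*32400) = -32480 + (119/4 + 22500 + 64800) = -32480 + 349319/4 = 219399/4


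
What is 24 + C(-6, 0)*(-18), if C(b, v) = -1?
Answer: 42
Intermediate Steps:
24 + C(-6, 0)*(-18) = 24 - 1*(-18) = 24 + 18 = 42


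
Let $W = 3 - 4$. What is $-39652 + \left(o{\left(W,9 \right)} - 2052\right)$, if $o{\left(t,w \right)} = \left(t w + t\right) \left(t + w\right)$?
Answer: $-41784$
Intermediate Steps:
$W = -1$ ($W = 3 - 4 = -1$)
$o{\left(t,w \right)} = \left(t + w\right) \left(t + t w\right)$ ($o{\left(t,w \right)} = \left(t + t w\right) \left(t + w\right) = \left(t + w\right) \left(t + t w\right)$)
$-39652 + \left(o{\left(W,9 \right)} - 2052\right) = -39652 - \left(2141 - 9\right) = -39652 - 2132 = -41784$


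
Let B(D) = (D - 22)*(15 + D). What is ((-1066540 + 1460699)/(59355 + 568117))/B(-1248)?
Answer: 394159/982564679520 ≈ 4.0115e-7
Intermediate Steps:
B(D) = (-22 + D)*(15 + D)
((-1066540 + 1460699)/(59355 + 568117))/B(-1248) = ((-1066540 + 1460699)/(59355 + 568117))/(-330 + (-1248)**2 - 7*(-1248)) = (394159/627472)/(-330 + 1557504 + 8736) = (394159*(1/627472))/1565910 = (394159/627472)*(1/1565910) = 394159/982564679520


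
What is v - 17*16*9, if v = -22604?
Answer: -25052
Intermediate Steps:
v - 17*16*9 = -22604 - 17*16*9 = -22604 - 272*9 = -22604 - 1*2448 = -22604 - 2448 = -25052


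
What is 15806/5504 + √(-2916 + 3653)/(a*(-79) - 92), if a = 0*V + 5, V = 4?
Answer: 7903/2752 - √737/487 ≈ 2.8160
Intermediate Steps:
a = 5 (a = 0*4 + 5 = 0 + 5 = 5)
15806/5504 + √(-2916 + 3653)/(a*(-79) - 92) = 15806/5504 + √(-2916 + 3653)/(5*(-79) - 92) = 15806*(1/5504) + √737/(-395 - 92) = 7903/2752 + √737/(-487) = 7903/2752 + √737*(-1/487) = 7903/2752 - √737/487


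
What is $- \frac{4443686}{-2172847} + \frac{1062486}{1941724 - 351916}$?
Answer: $\frac{1562204511655}{575734923896} \approx 2.7134$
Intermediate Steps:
$- \frac{4443686}{-2172847} + \frac{1062486}{1941724 - 351916} = \left(-4443686\right) \left(- \frac{1}{2172847}\right) + \frac{1062486}{1589808} = \frac{4443686}{2172847} + 1062486 \cdot \frac{1}{1589808} = \frac{4443686}{2172847} + \frac{177081}{264968} = \frac{1562204511655}{575734923896}$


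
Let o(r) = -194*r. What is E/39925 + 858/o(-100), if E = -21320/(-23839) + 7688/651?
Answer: 345448184243/7755038867100 ≈ 0.044545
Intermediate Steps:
E = 6359792/500619 (E = -21320*(-1/23839) + 7688*(1/651) = 21320/23839 + 248/21 = 6359792/500619 ≈ 12.704)
E/39925 + 858/o(-100) = (6359792/500619)/39925 + 858/((-194*(-100))) = (6359792/500619)*(1/39925) + 858/19400 = 6359792/19987213575 + 858*(1/19400) = 6359792/19987213575 + 429/9700 = 345448184243/7755038867100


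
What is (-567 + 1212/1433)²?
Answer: 658206067401/2053489 ≈ 3.2053e+5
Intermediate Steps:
(-567 + 1212/1433)² = (-811299/1433)² = 658206067401/2053489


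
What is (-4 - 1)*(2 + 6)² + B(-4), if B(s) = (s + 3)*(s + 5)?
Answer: -321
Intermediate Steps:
B(s) = (3 + s)*(5 + s)
(-4 - 1)*(2 + 6)² + B(-4) = (-4 - 1)*(2 + 6)² + (15 + (-4)² + 8*(-4)) = -5*8² + (15 + 16 - 32) = -5*64 - 1 = -320 - 1 = -321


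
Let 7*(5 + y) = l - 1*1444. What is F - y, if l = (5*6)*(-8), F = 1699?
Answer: 13612/7 ≈ 1944.6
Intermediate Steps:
l = -240 (l = 30*(-8) = -240)
y = -1719/7 (y = -5 + (-240 - 1*1444)/7 = -5 + (-240 - 1444)/7 = -5 + (1/7)*(-1684) = -5 - 1684/7 = -1719/7 ≈ -245.57)
F - y = 1699 - 1*(-1719/7) = 1699 + 1719/7 = 13612/7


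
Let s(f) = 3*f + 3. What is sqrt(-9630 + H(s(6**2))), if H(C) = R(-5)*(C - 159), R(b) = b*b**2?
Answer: 11*I*sqrt(30) ≈ 60.25*I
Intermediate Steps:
R(b) = b**3
s(f) = 3 + 3*f
H(C) = 19875 - 125*C (H(C) = (-5)**3*(C - 159) = -125*(-159 + C) = 19875 - 125*C)
sqrt(-9630 + H(s(6**2))) = sqrt(-9630 + (19875 - 125*(3 + 3*6**2))) = sqrt(-9630 + (19875 - 125*(3 + 3*36))) = sqrt(-9630 + (19875 - 125*(3 + 108))) = sqrt(-9630 + (19875 - 125*111)) = sqrt(-9630 + (19875 - 13875)) = sqrt(-9630 + 6000) = sqrt(-3630) = 11*I*sqrt(30)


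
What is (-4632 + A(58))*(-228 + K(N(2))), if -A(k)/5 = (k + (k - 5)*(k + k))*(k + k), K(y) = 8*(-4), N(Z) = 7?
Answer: 937069120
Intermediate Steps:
K(y) = -32
A(k) = -10*k*(k + 2*k*(-5 + k)) (A(k) = -5*(k + (k - 5)*(k + k))*(k + k) = -5*(k + (-5 + k)*(2*k))*2*k = -5*(k + 2*k*(-5 + k))*2*k = -10*k*(k + 2*k*(-5 + k)))
(-4632 + A(58))*(-228 + K(N(2))) = (-4632 + 58²*(90 - 20*58))*(-228 - 32) = (-4632 + 3364*(90 - 1160))*(-260) = (-4632 + 3364*(-1070))*(-260) = (-4632 - 3599480)*(-260) = -3604112*(-260) = 937069120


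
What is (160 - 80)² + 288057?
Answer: 294457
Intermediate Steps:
(160 - 80)² + 288057 = 80² + 288057 = 6400 + 288057 = 294457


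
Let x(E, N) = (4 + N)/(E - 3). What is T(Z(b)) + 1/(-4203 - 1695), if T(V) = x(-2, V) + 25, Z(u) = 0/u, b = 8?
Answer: 713653/29490 ≈ 24.200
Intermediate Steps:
x(E, N) = (4 + N)/(-3 + E)
Z(u) = 0
T(V) = 121/5 - V/5 (T(V) = (4 + V)/(-3 - 2) + 25 = (4 + V)/(-5) + 25 = -(4 + V)/5 + 25 = (-4/5 - V/5) + 25 = 121/5 - V/5)
T(Z(b)) + 1/(-4203 - 1695) = (121/5 - 1/5*0) + 1/(-4203 - 1695) = (121/5 + 0) + 1/(-5898) = 121/5 - 1/5898 = 713653/29490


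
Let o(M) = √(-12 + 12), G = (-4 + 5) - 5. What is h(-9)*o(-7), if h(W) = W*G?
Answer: 0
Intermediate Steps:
G = -4 (G = 1 - 5 = -4)
h(W) = -4*W (h(W) = W*(-4) = -4*W)
o(M) = 0 (o(M) = √0 = 0)
h(-9)*o(-7) = -4*(-9)*0 = 36*0 = 0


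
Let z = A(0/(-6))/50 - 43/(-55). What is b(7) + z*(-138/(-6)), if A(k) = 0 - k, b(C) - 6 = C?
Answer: 1704/55 ≈ 30.982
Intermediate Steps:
b(C) = 6 + C
A(k) = -k
z = 43/55 (z = -0/(-6)/50 - 43/(-55) = -0*(-1)/6*(1/50) - 43*(-1/55) = -1*0*(1/50) + 43/55 = 0*(1/50) + 43/55 = 0 + 43/55 = 43/55 ≈ 0.78182)
b(7) + z*(-138/(-6)) = (6 + 7) + 43*(-138/(-6))/55 = 13 + 43*(-138*(-⅙))/55 = 13 + (43/55)*23 = 13 + 989/55 = 1704/55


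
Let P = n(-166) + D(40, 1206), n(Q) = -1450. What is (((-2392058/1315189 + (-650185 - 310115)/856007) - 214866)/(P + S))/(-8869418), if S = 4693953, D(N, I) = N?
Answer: 120950907420565412/23428197268810812951150801 ≈ 5.1626e-9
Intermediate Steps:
P = -1410 (P = -1450 + 40 = -1410)
(((-2392058/1315189 + (-650185 - 310115)/856007) - 214866)/(P + S))/(-8869418) = (((-2392058/1315189 + (-650185 - 310115)/856007) - 214866)/(-1410 + 4693953))/(-8869418) = (((-2392058*1/1315189 - 960300*1/856007) - 214866)/4692543)*(-1/8869418) = (((-2392058/1315189 - 960300/856007) - 214866)*(1/4692543))*(-1/8869418) = ((-3310594389106/1125810990323 - 214866)*(1/4692543))*(-1/8869418) = -241901814841130824/1125810990323*1/4692543*(-1/8869418) = -241901814841130824/5282916481963261389*(-1/8869418) = 120950907420565412/23428197268810812951150801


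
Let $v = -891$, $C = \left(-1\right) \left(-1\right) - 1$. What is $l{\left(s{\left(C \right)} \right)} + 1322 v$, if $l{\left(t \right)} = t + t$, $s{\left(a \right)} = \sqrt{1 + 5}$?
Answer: $-1177902 + 2 \sqrt{6} \approx -1.1779 \cdot 10^{6}$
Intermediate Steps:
$C = 0$ ($C = 1 - 1 = 0$)
$s{\left(a \right)} = \sqrt{6}$
$l{\left(t \right)} = 2 t$
$l{\left(s{\left(C \right)} \right)} + 1322 v = 2 \sqrt{6} + 1322 \left(-891\right) = 2 \sqrt{6} - 1177902 = -1177902 + 2 \sqrt{6}$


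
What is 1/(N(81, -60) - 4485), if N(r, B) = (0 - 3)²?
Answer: -1/4476 ≈ -0.00022341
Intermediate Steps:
N(r, B) = 9 (N(r, B) = (-3)² = 9)
1/(N(81, -60) - 4485) = 1/(9 - 4485) = 1/(-4476) = -1/4476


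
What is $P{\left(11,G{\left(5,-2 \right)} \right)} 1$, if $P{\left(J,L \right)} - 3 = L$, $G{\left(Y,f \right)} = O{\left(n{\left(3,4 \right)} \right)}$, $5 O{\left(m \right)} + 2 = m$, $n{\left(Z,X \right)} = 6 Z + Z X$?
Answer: $\frac{43}{5} \approx 8.6$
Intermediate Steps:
$n{\left(Z,X \right)} = 6 Z + X Z$
$O{\left(m \right)} = - \frac{2}{5} + \frac{m}{5}$
$G{\left(Y,f \right)} = \frac{28}{5}$ ($G{\left(Y,f \right)} = - \frac{2}{5} + \frac{3 \left(6 + 4\right)}{5} = - \frac{2}{5} + \frac{3 \cdot 10}{5} = - \frac{2}{5} + \frac{1}{5} \cdot 30 = - \frac{2}{5} + 6 = \frac{28}{5}$)
$P{\left(J,L \right)} = 3 + L$
$P{\left(11,G{\left(5,-2 \right)} \right)} 1 = \left(3 + \frac{28}{5}\right) 1 = \frac{43}{5} \cdot 1 = \frac{43}{5}$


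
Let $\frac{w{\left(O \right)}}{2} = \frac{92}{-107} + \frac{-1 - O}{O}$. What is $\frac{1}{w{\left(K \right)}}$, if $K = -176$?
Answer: $- \frac{9416}{34917} \approx -0.26967$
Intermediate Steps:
$w{\left(O \right)} = - \frac{184}{107} + \frac{2 \left(-1 - O\right)}{O}$ ($w{\left(O \right)} = 2 \left(\frac{92}{-107} + \frac{-1 - O}{O}\right) = 2 \left(92 \left(- \frac{1}{107}\right) + \frac{-1 - O}{O}\right) = 2 \left(- \frac{92}{107} + \frac{-1 - O}{O}\right) = - \frac{184}{107} + \frac{2 \left(-1 - O\right)}{O}$)
$\frac{1}{w{\left(K \right)}} = \frac{1}{- \frac{398}{107} - \frac{2}{-176}} = \frac{1}{- \frac{398}{107} - - \frac{1}{88}} = \frac{1}{- \frac{398}{107} + \frac{1}{88}} = \frac{1}{- \frac{34917}{9416}} = - \frac{9416}{34917}$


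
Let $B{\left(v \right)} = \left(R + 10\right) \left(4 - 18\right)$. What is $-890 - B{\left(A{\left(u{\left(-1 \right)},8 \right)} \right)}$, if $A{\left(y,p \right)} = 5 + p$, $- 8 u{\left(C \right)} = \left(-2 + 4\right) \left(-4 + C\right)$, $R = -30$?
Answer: $-1170$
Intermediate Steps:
$u{\left(C \right)} = 1 - \frac{C}{4}$ ($u{\left(C \right)} = - \frac{\left(-2 + 4\right) \left(-4 + C\right)}{8} = - \frac{2 \left(-4 + C\right)}{8} = - \frac{-8 + 2 C}{8} = 1 - \frac{C}{4}$)
$B{\left(v \right)} = 280$ ($B{\left(v \right)} = \left(-30 + 10\right) \left(4 - 18\right) = \left(-20\right) \left(-14\right) = 280$)
$-890 - B{\left(A{\left(u{\left(-1 \right)},8 \right)} \right)} = -890 - 280 = -1170$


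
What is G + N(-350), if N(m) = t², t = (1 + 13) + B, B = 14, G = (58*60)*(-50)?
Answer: -173216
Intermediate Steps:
G = -174000 (G = 3480*(-50) = -174000)
t = 28 (t = (1 + 13) + 14 = 14 + 14 = 28)
N(m) = 784 (N(m) = 28² = 784)
G + N(-350) = -174000 + 784 = -173216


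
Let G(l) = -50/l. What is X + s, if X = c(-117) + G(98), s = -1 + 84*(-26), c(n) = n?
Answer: -112823/49 ≈ -2302.5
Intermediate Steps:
s = -2185 (s = -1 - 2184 = -2185)
X = -5758/49 (X = -117 - 50/98 = -117 - 50*1/98 = -117 - 25/49 = -5758/49 ≈ -117.51)
X + s = -5758/49 - 2185 = -112823/49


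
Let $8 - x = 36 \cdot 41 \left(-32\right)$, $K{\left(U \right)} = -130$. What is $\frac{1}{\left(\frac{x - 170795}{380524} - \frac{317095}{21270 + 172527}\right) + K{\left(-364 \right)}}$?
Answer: $- \frac{73744409628}{9731380097755} \approx -0.007578$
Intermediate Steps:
$x = 47240$ ($x = 8 - 36 \cdot 41 \left(-32\right) = 8 - 1476 \left(-32\right) = 8 - -47232 = 8 + 47232 = 47240$)
$\frac{1}{\left(\frac{x - 170795}{380524} - \frac{317095}{21270 + 172527}\right) + K{\left(-364 \right)}} = \frac{1}{\left(\frac{47240 - 170795}{380524} - \frac{317095}{21270 + 172527}\right) - 130} = \frac{1}{\left(\left(-123555\right) \frac{1}{380524} - \frac{317095}{193797}\right) - 130} = \frac{1}{\left(- \frac{123555}{380524} - \frac{317095}{193797}\right) - 130} = \frac{1}{- \frac{144606846115}{73744409628} - 130} = \frac{1}{- \frac{9731380097755}{73744409628}} = - \frac{73744409628}{9731380097755}$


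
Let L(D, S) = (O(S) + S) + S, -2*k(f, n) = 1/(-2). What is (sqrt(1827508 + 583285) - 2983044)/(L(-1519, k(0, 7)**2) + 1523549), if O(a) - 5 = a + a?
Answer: -11932176/6094217 + 4*sqrt(2410793)/6094217 ≈ -1.9569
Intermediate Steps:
k(f, n) = 1/4 (k(f, n) = -1/2/(-2) = -1/2*(-1/2) = 1/4)
O(a) = 5 + 2*a (O(a) = 5 + (a + a) = 5 + 2*a)
L(D, S) = 5 + 4*S (L(D, S) = ((5 + 2*S) + S) + S = (5 + 3*S) + S = 5 + 4*S)
(sqrt(1827508 + 583285) - 2983044)/(L(-1519, k(0, 7)**2) + 1523549) = (sqrt(1827508 + 583285) - 2983044)/((5 + 4*(1/4)**2) + 1523549) = (sqrt(2410793) - 2983044)/((5 + 4*(1/16)) + 1523549) = (-2983044 + sqrt(2410793))/((5 + 1/4) + 1523549) = (-2983044 + sqrt(2410793))/(21/4 + 1523549) = (-2983044 + sqrt(2410793))/(6094217/4) = (-2983044 + sqrt(2410793))*(4/6094217) = -11932176/6094217 + 4*sqrt(2410793)/6094217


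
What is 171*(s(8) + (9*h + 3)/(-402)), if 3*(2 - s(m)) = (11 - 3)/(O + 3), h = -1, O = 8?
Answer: 223383/737 ≈ 303.10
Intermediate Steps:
s(m) = 58/33 (s(m) = 2 - (11 - 3)/(3*(8 + 3)) = 2 - 8/(3*11) = 2 - 1/3*8/11 = 2 - 8/33 = 58/33)
171*(s(8) + (9*h + 3)/(-402)) = 171*(58/33 + (9*(-1) + 3)/(-402)) = 171*(58/33 + (-9 + 3)*(-1/402)) = 171*(58/33 - 6*(-1/402)) = 171*(58/33 + 1/67) = 171*(3919/2211) = 223383/737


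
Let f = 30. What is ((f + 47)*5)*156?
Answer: 60060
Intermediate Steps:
((f + 47)*5)*156 = ((30 + 47)*5)*156 = (77*5)*156 = 385*156 = 60060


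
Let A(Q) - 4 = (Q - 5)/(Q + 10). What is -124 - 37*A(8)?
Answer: -1669/6 ≈ -278.17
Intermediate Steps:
A(Q) = 4 + (-5 + Q)/(10 + Q) (A(Q) = 4 + (Q - 5)/(Q + 10) = 4 + (-5 + Q)/(10 + Q))
-124 - 37*A(8) = -124 - 185*(7 + 8)/(10 + 8) = -124 - 185*15/18 = -124 - 37*25/6 = -124 - 925/6 = -1669/6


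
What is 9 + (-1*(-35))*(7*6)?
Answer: 1479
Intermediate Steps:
9 + (-1*(-35))*(7*6) = 9 + 35*42 = 9 + 1470 = 1479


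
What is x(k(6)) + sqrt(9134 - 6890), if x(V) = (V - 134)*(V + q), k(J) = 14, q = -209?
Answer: 23400 + 2*sqrt(561) ≈ 23447.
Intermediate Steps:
x(V) = (-209 + V)*(-134 + V) (x(V) = (V - 134)*(V - 209) = (-134 + V)*(-209 + V) = (-209 + V)*(-134 + V))
x(k(6)) + sqrt(9134 - 6890) = (28006 + 14**2 - 343*14) + sqrt(9134 - 6890) = (28006 + 196 - 4802) + sqrt(2244) = 23400 + 2*sqrt(561)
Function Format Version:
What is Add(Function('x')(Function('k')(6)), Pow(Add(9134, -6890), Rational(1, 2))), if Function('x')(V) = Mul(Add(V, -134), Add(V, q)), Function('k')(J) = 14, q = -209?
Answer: Add(23400, Mul(2, Pow(561, Rational(1, 2)))) ≈ 23447.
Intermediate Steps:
Function('x')(V) = Mul(Add(-209, V), Add(-134, V)) (Function('x')(V) = Mul(Add(V, -134), Add(V, -209)) = Mul(Add(-134, V), Add(-209, V)) = Mul(Add(-209, V), Add(-134, V)))
Add(Function('x')(Function('k')(6)), Pow(Add(9134, -6890), Rational(1, 2))) = Add(Add(28006, Pow(14, 2), Mul(-343, 14)), Pow(Add(9134, -6890), Rational(1, 2))) = Add(Add(28006, 196, -4802), Pow(2244, Rational(1, 2))) = Add(23400, Mul(2, Pow(561, Rational(1, 2))))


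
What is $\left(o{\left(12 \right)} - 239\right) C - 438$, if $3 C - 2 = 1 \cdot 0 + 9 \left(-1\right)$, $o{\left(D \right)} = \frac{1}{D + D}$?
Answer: $\frac{8609}{72} \approx 119.57$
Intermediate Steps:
$o{\left(D \right)} = \frac{1}{2 D}$
$C = - \frac{7}{3}$ ($C = \frac{2}{3} + \frac{1 \cdot 0 + 9 \left(-1\right)}{3} = \frac{2}{3} + \frac{0 - 9}{3} = \frac{2}{3} + \frac{1}{3} \left(-9\right) = \frac{2}{3} - 3 = - \frac{7}{3} \approx -2.3333$)
$\left(o{\left(12 \right)} - 239\right) C - 438 = \left(\frac{1}{2 \cdot 12} - 239\right) \left(- \frac{7}{3}\right) - 438 = \left(\frac{1}{2} \cdot \frac{1}{12} - 239\right) \left(- \frac{7}{3}\right) - 438 = \left(\frac{1}{24} - 239\right) \left(- \frac{7}{3}\right) - 438 = \left(- \frac{5735}{24}\right) \left(- \frac{7}{3}\right) - 438 = \frac{40145}{72} - 438 = \frac{8609}{72}$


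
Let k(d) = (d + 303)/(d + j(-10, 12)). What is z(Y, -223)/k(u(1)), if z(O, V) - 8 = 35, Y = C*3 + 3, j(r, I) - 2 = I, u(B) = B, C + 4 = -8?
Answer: 645/304 ≈ 2.1217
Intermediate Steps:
C = -12 (C = -4 - 8 = -12)
j(r, I) = 2 + I
Y = -33 (Y = -12*3 + 3 = -36 + 3 = -33)
z(O, V) = 43 (z(O, V) = 8 + 35 = 43)
k(d) = (303 + d)/(14 + d) (k(d) = (d + 303)/(d + (2 + 12)) = (303 + d)/(d + 14) = (303 + d)/(14 + d))
z(Y, -223)/k(u(1)) = 43/(((303 + 1)/(14 + 1))) = 43/((304/15)) = 43/(((1/15)*304)) = 43/(304/15) = 43*(15/304) = 645/304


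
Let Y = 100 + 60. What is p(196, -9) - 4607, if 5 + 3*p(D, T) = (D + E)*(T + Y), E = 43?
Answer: 7421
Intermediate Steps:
Y = 160
p(D, T) = -5/3 + (43 + D)*(160 + T)/3 (p(D, T) = -5/3 + ((D + 43)*(T + 160))/3 = -5/3 + ((43 + D)*(160 + T))/3 = -5/3 + (43 + D)*(160 + T)/3)
p(196, -9) - 4607 = (6875/3 + (43/3)*(-9) + (160/3)*196 + (1/3)*196*(-9)) - 4607 = (6875/3 - 129 + 31360/3 - 588) - 4607 = 12028 - 4607 = 7421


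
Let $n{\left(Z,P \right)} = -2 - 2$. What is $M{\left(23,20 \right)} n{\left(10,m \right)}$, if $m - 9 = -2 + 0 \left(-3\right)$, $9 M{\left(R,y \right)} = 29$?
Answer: $- \frac{116}{9} \approx -12.889$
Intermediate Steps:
$M{\left(R,y \right)} = \frac{29}{9}$ ($M{\left(R,y \right)} = \frac{1}{9} \cdot 29 = \frac{29}{9}$)
$m = 7$ ($m = 9 + \left(-2 + 0 \left(-3\right)\right) = 9 + \left(-2 + 0\right) = 9 - 2 = 7$)
$n{\left(Z,P \right)} = -4$ ($n{\left(Z,P \right)} = -2 - 2 = -4$)
$M{\left(23,20 \right)} n{\left(10,m \right)} = \frac{29}{9} \left(-4\right) = - \frac{116}{9}$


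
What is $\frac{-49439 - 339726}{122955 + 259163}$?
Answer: $- \frac{389165}{382118} \approx -1.0184$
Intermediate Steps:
$\frac{-49439 - 339726}{122955 + 259163} = \frac{-49439 - 339726}{382118} = \left(-389165\right) \frac{1}{382118} = - \frac{389165}{382118}$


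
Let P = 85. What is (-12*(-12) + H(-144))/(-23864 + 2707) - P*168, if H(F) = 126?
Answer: -302122230/21157 ≈ -14280.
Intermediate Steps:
(-12*(-12) + H(-144))/(-23864 + 2707) - P*168 = (-12*(-12) + 126)/(-23864 + 2707) - 85*168 = (144 + 126)/(-21157) - 1*14280 = 270*(-1/21157) - 14280 = -270/21157 - 14280 = -302122230/21157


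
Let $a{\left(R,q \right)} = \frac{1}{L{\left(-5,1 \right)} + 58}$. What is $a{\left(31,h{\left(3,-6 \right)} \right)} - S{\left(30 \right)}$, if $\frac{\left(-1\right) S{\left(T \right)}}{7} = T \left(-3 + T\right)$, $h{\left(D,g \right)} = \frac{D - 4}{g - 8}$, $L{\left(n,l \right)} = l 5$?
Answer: $\frac{357211}{63} \approx 5670.0$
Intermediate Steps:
$L{\left(n,l \right)} = 5 l$
$h{\left(D,g \right)} = \frac{-4 + D}{-8 + g}$
$S{\left(T \right)} = - 7 T \left(-3 + T\right)$
$a{\left(R,q \right)} = \frac{1}{63}$ ($a{\left(R,q \right)} = \frac{1}{5 \cdot 1 + 58} = \frac{1}{5 + 58} = \frac{1}{63}$)
$a{\left(31,h{\left(3,-6 \right)} \right)} - S{\left(30 \right)} = \frac{1}{63} - 7 \cdot 30 \left(3 - 30\right) = \frac{1}{63} - 7 \cdot 30 \left(-27\right) = \frac{1}{63} - -5670 = \frac{1}{63} + 5670 = \frac{357211}{63}$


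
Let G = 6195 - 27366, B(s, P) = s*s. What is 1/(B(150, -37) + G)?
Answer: 1/1329 ≈ 0.00075245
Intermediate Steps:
B(s, P) = s**2
G = -21171
1/(B(150, -37) + G) = 1/(150**2 - 21171) = 1/(22500 - 21171) = 1/1329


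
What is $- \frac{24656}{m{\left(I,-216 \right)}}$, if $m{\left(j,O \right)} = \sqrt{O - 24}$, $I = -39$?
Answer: $\frac{6164 i \sqrt{15}}{15} \approx 1591.5 i$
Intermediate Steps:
$m{\left(j,O \right)} = \sqrt{-24 + O}$
$- \frac{24656}{m{\left(I,-216 \right)}} = - \frac{24656}{\sqrt{-24 - 216}} = - \frac{24656}{\sqrt{-240}} = - \frac{24656}{4 i \sqrt{15}} = - 24656 \left(- \frac{i \sqrt{15}}{60}\right) = \frac{6164 i \sqrt{15}}{15}$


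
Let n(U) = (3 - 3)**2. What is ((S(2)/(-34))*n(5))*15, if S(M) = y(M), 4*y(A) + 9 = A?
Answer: 0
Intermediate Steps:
y(A) = -9/4 + A/4
n(U) = 0 (n(U) = 0**2 = 0)
S(M) = -9/4 + M/4
((S(2)/(-34))*n(5))*15 = (((-9/4 + (1/4)*2)/(-34))*0)*15 = (((-9/4 + 1/2)*(-1/34))*0)*15 = (-7/4*(-1/34)*0)*15 = ((7/136)*0)*15 = 0*15 = 0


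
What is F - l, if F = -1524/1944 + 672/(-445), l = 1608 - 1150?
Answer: -33182599/72090 ≈ -460.29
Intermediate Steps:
l = 458
F = -165379/72090 (F = -1524*1/1944 + 672*(-1/445) = -127/162 - 672/445 = -165379/72090 ≈ -2.2941)
F - l = -165379/72090 - 1*458 = -165379/72090 - 458 = -33182599/72090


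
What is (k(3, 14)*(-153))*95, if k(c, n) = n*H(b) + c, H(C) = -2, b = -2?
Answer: 363375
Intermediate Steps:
k(c, n) = c - 2*n (k(c, n) = n*(-2) + c = -2*n + c = c - 2*n)
(k(3, 14)*(-153))*95 = ((3 - 2*14)*(-153))*95 = ((3 - 28)*(-153))*95 = -25*(-153)*95 = 3825*95 = 363375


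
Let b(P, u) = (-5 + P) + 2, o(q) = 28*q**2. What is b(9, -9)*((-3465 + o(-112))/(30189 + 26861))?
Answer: 149043/4075 ≈ 36.575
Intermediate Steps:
b(P, u) = -3 + P
b(9, -9)*((-3465 + o(-112))/(30189 + 26861)) = (-3 + 9)*((-3465 + 28*(-112)**2)/(30189 + 26861)) = 6*((-3465 + 28*12544)/57050) = 6*((-3465 + 351232)*(1/57050)) = 6*(347767*(1/57050)) = 6*(49681/8150) = 149043/4075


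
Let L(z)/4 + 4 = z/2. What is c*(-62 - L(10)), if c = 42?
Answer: -2772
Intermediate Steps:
L(z) = -16 + 2*z (L(z) = -16 + 4*(z/2) = -16 + 2*z)
c*(-62 - L(10)) = 42*(-62 - (-16 + 2*10)) = 42*(-62 - (-16 + 20)) = 42*(-62 - 1*4) = 42*(-62 - 4) = 42*(-66) = -2772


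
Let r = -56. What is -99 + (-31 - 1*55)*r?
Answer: 4717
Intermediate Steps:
-99 + (-31 - 1*55)*r = -99 + (-31 - 1*55)*(-56) = -99 + (-31 - 55)*(-56) = -99 - 86*(-56) = -99 + 4816 = 4717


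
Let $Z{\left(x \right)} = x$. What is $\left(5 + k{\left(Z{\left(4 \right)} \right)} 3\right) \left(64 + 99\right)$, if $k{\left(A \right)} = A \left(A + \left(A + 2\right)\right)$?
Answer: $20375$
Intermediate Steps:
$k{\left(A \right)} = A \left(2 + 2 A\right)$ ($k{\left(A \right)} = A \left(A + \left(2 + A\right)\right) = A \left(2 + 2 A\right)$)
$\left(5 + k{\left(Z{\left(4 \right)} \right)} 3\right) \left(64 + 99\right) = \left(5 + 2 \cdot 4 \left(1 + 4\right) 3\right) \left(64 + 99\right) = \left(5 + 2 \cdot 4 \cdot 5 \cdot 3\right) 163 = \left(5 + 40 \cdot 3\right) 163 = \left(5 + 120\right) 163 = 125 \cdot 163 = 20375$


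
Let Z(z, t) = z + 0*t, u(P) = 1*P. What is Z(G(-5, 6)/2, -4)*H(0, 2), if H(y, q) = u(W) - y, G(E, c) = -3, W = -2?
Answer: 3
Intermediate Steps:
u(P) = P
H(y, q) = -2 - y
Z(z, t) = z (Z(z, t) = z + 0 = z)
Z(G(-5, 6)/2, -4)*H(0, 2) = (-3/2)*(-2 - 1*0) = (-3*½)*(-2 + 0) = -3/2*(-2) = 3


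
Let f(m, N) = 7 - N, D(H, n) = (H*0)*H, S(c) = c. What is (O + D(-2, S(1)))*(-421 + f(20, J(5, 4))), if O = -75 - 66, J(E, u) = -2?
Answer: 58092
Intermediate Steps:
O = -141
D(H, n) = 0 (D(H, n) = 0*H = 0)
(O + D(-2, S(1)))*(-421 + f(20, J(5, 4))) = (-141 + 0)*(-421 + (7 - 1*(-2))) = -141*(-421 + (7 + 2)) = -141*(-421 + 9) = -141*(-412) = 58092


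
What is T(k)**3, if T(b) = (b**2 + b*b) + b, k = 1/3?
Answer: 125/729 ≈ 0.17147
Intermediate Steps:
k = 1/3 ≈ 0.33333
T(b) = b + 2*b**2 (T(b) = (b**2 + b**2) + b = 2*b**2 + b = b + 2*b**2)
T(k)**3 = ((1 + 2*(1/3))/3)**3 = ((1 + 2/3)/3)**3 = ((1/3)*(5/3))**3 = (5/9)**3 = 125/729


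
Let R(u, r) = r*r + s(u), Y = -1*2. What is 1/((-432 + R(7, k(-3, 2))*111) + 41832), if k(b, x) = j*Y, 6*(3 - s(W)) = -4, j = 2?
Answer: 1/43583 ≈ 2.2945e-5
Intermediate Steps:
Y = -2
s(W) = 11/3 (s(W) = 3 - ⅙*(-4) = 3 + ⅔ = 11/3)
k(b, x) = -4 (k(b, x) = 2*(-2) = -4)
R(u, r) = 11/3 + r² (R(u, r) = r*r + 11/3 = r² + 11/3 = 11/3 + r²)
1/((-432 + R(7, k(-3, 2))*111) + 41832) = 1/((-432 + (11/3 + (-4)²)*111) + 41832) = 1/((-432 + (11/3 + 16)*111) + 41832) = 1/((-432 + (59/3)*111) + 41832) = 1/((-432 + 2183) + 41832) = 1/(1751 + 41832) = 1/43583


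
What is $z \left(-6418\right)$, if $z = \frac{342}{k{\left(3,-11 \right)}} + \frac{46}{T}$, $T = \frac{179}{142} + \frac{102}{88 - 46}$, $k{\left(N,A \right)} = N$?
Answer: $- \frac{2976424516}{3667} \approx -8.1168 \cdot 10^{5}$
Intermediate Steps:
$T = \frac{3667}{994}$ ($T = 179 \cdot \frac{1}{142} + \frac{102}{42} = \frac{179}{142} + 102 \cdot \frac{1}{42} = \frac{179}{142} + \frac{17}{7} = \frac{3667}{994} \approx 3.6891$)
$z = \frac{463762}{3667}$ ($z = \frac{342}{3} + \frac{46}{\frac{3667}{994}} = 342 \cdot \frac{1}{3} + 46 \cdot \frac{994}{3667} = 114 + \frac{45724}{3667} = \frac{463762}{3667} \approx 126.47$)
$z \left(-6418\right) = \frac{463762}{3667} \left(-6418\right) = - \frac{2976424516}{3667}$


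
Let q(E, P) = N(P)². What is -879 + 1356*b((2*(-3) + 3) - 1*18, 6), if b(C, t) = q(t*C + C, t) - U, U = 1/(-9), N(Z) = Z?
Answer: 144263/3 ≈ 48088.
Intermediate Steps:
U = -⅑ ≈ -0.11111
q(E, P) = P²
b(C, t) = ⅑ + t² (b(C, t) = t² - 1*(-⅑) = t² + ⅑ = ⅑ + t²)
-879 + 1356*b((2*(-3) + 3) - 1*18, 6) = -879 + 1356*(⅑ + 6²) = -879 + 1356*(⅑ + 36) = -879 + 1356*(325/9) = -879 + 146900/3 = 144263/3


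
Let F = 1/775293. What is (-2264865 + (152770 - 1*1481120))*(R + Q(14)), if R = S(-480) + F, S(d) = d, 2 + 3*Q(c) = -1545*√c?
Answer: 446346174151905/258431 + 1850505725*√14 ≈ 8.6511e+9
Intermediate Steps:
F = 1/775293 ≈ 1.2898e-6
Q(c) = -⅔ - 515*√c (Q(c) = -⅔ + (-1545*√c)/3 = -⅔ - 515*√c)
R = -372140639/775293 (R = -480 + 1/775293 = -372140639/775293 ≈ -480.00)
(-2264865 + (152770 - 1*1481120))*(R + Q(14)) = (-2264865 + (152770 - 1*1481120))*(-372140639/775293 + (-⅔ - 515*√14)) = (-2264865 + (152770 - 1481120))*(-124219167/258431 - 515*√14) = (-2264865 - 1328350)*(-124219167/258431 - 515*√14) = -3593215*(-124219167/258431 - 515*√14) = 446346174151905/258431 + 1850505725*√14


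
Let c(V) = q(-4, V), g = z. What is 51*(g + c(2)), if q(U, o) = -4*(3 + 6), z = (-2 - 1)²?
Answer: -1377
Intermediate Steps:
z = 9 (z = (-3)² = 9)
g = 9
q(U, o) = -36 (q(U, o) = -4*9 = -36)
c(V) = -36
51*(g + c(2)) = 51*(9 - 36) = 51*(-27) = -1377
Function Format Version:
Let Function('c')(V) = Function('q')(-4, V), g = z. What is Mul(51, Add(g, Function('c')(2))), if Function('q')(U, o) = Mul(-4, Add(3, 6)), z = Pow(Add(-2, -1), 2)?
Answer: -1377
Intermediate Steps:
z = 9 (z = Pow(-3, 2) = 9)
g = 9
Function('q')(U, o) = -36 (Function('q')(U, o) = Mul(-4, 9) = -36)
Function('c')(V) = -36
Mul(51, Add(g, Function('c')(2))) = Mul(51, Add(9, -36)) = Mul(51, -27) = -1377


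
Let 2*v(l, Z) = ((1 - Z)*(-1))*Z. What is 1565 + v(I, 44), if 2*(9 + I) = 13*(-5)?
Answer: 2511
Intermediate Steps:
I = -83/2 (I = -9 + (13*(-5))/2 = -9 + (½)*(-65) = -9 - 65/2 = -83/2 ≈ -41.500)
v(l, Z) = Z*(-1 + Z)/2 (v(l, Z) = (((1 - Z)*(-1))*Z)/2 = ((-1 + Z)*Z)/2 = (Z*(-1 + Z))/2 = Z*(-1 + Z)/2)
1565 + v(I, 44) = 1565 + (½)*44*(-1 + 44) = 1565 + (½)*44*43 = 1565 + 946 = 2511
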